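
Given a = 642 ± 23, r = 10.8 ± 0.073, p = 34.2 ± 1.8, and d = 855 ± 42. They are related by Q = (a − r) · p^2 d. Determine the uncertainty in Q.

Let u = a − r = 631. δu = √(δa² + δr²) = √(529 + 0.00533) = 23.0, so δu/u = 0.0364.
Q is then a monomial in u, p, d:
δQ/Q = √((δu/u)² + (2·δp/p)² + (1·δd/d)²) = √(0.00133 + 0.0111 + 0.00241) = 0.122
Q = 6.31e+08, so δQ = 0.122 × 6.31e+08 = 7.68e+07.

7.68e+07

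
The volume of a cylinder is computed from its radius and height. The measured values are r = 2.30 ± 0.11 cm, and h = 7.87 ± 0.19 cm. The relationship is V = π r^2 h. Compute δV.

Products/powers → add relative errors in quadrature, weighted by exponent:
  (2·δr/r)² = (2×0.0478)² = 0.00915;  (1·δh/h)² = (1×0.0241)² = 0.000583
δV/V = √(0.00973) = 0.0987
V = 131 cm^3, so δV = 0.0987 × 131 = 12.9 cm^3.

12.9 cm^3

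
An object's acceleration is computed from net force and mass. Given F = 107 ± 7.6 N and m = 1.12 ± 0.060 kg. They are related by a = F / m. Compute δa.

8.50 m/s^2

For a monomial a ∝ F, m^-1, fractional errors add in quadrature:
  (1·δF/F)² = (1×0.0710)² = 0.00504;  (-1·δm/m)² = (-1×0.0536)² = 0.00287
δa/a = √(0.00791) = 0.0890
a = 95.5 m/s^2, so δa = 0.0890 × 95.5 = 8.50 m/s^2.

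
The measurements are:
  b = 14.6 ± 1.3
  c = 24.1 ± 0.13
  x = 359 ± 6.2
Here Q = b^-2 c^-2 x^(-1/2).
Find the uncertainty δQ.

7.61e-08

For a monomial Q ∝ b^-2, c^-2, x^(-1/2), fractional errors add in quadrature:
  (-2·δb/b)² = (-2×0.0890)² = 0.0317;  (-2·δc/c)² = (-2×0.00539)² = 0.000116;  (−½·δx/x)² = (-0.5×0.0173)² = 7.46e-05
δQ/Q = √(0.0319) = 0.179
Q = 4.26e-07, so δQ = 0.179 × 4.26e-07 = 7.61e-08.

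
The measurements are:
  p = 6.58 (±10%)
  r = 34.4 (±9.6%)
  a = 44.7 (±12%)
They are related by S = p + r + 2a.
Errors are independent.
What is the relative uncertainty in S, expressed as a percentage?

S is a linear combination, so absolute uncertainties add in quadrature:
  (δp)² = 0.433;  (δr)² = 10.9;  (2·δa)² = 115
δS = √(126) = 11.2
S = 130, so δS/S = 11.2/130 = 0.0862.

8.62%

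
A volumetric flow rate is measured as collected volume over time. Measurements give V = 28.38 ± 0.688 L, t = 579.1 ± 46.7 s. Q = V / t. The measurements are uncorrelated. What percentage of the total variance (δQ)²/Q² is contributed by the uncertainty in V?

(δQ/Q)² = (1·δV/V)² + (-1·δt/t)²
  V term: (1×0.0242)² = 0.000588
  t term: (-1×0.0806)² = 0.00650
Total = 0.00709. Share from V = 0.000588/0.00709 = 0.0829.

8.29%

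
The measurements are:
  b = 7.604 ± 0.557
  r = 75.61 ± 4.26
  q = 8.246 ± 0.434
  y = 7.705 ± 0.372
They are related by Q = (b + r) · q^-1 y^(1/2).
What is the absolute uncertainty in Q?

Let u = b + r = 83.21. δu = √(δb² + δr²) = √(0.310 + 18.1) = 4.30, so δu/u = 0.0516.
Q is then a monomial in u, q, y:
δQ/Q = √((δu/u)² + (-1·δq/q)² + (½·δy/y)²) = √(0.00267 + 0.00277 + 0.000583) = 0.0776
Q = 28.01, so δQ = 0.0776 × 28.01 = 2.17.

2.17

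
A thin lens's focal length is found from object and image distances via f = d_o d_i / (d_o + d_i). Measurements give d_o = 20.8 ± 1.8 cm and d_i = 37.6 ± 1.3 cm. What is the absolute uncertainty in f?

0.764 cm

∂f/∂d_o = (d_i/(d_o+d_i))² = 0.415;  ∂f/∂d_i = (d_o/(d_o+d_i))² = 0.127
δf = √((∂f/∂d_o · δd_o)² + (∂f/∂d_i · δd_i)²) = √(0.557 + 0.0272) = 0.764 cm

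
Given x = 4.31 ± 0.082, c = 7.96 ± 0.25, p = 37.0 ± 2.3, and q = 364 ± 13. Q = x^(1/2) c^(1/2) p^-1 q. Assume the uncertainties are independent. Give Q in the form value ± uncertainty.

Products/powers → add relative errors in quadrature, weighted by exponent:
  (½·δx/x)² = (0.5×0.0190)² = 9.05e-05;  (½·δc/c)² = (0.5×0.0314)² = 0.000247;  (-1·δp/p)² = (-1×0.0622)² = 0.00386;  (1·δq/q)² = (1×0.0357)² = 0.00128
δQ/Q = √(0.00548) = 0.0740
Q = 57.6, so δQ = 0.0740 × 57.6 = 4.26.

57.6 ± 4.26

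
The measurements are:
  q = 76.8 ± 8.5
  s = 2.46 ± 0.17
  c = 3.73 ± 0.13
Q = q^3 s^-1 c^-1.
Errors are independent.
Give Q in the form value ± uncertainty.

Since Q is a product/quotient, work with relative uncertainties:
  (3·δq/q)² = (3×0.111)² = 0.110;  (-1·δs/s)² = (-1×0.0691)² = 0.00478;  (-1·δc/c)² = (-1×0.0349)² = 0.00121
δQ/Q = √(0.116) = 0.341
Q = 49400, so δQ = 0.341 × 49400 = 16800.

49400 ± 16800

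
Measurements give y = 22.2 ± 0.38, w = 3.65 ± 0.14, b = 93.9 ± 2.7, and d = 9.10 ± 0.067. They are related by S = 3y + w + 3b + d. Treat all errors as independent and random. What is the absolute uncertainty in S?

Sums and differences: (δS)² = Σ (cᵢ δxᵢ)².
  (3·δy)² = 1.30;  (δw)² = 0.0196;  (3·δb)² = 65.6;  (δd)² = 0.00449
δS = √(66.9) = 8.18

8.18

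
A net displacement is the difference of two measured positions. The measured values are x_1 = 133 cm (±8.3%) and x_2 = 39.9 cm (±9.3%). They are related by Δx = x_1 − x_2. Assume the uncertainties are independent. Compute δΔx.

11.6 cm

Absolute uncertainties add in quadrature for a linear combination:
  (δx_1)² = 122;  (δx_2)² = 13.8
δΔx = √(136) = 11.6 cm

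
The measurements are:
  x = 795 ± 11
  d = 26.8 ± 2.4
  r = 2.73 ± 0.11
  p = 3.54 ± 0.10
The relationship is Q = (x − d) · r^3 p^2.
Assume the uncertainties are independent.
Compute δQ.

26300

Let u = x − d = 768. δu = √(δx² + δd²) = √(121 + 5.76) = 11.3, so δu/u = 0.0147.
Q is then a monomial in u, r, p:
δQ/Q = √((δu/u)² + (3·δr/r)² + (2·δp/p)²) = √(0.000215 + 0.0146 + 0.00319) = 0.134
Q = 1.96e+05, so δQ = 0.134 × 1.96e+05 = 26300.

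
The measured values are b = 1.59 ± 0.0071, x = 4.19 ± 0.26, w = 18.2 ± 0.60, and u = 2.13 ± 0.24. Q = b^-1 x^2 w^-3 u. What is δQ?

Each factor contributes (exponent × relative error)² to (δQ/Q)²:
  (-1·δb/b)² = (-1×0.00447)² = 1.99e-05;  (2·δx/x)² = (2×0.0621)² = 0.0154;  (-3·δw/w)² = (-3×0.0330)² = 0.00978;  (1·δu/u)² = (1×0.113)² = 0.0127
δQ/Q = √(0.0379) = 0.195
Q = 0.00390, so δQ = 0.195 × 0.00390 = 0.000759.

0.000759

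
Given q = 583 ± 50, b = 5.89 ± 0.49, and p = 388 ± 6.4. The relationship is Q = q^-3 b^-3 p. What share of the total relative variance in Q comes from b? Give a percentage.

48.4%

(δQ/Q)² = (-3·δq/q)² + (-3·δb/b)² + (1·δp/p)²
  q term: (-3×0.0858)² = 0.0662
  b term: (-3×0.0832)² = 0.0623
  p term: (1×0.0165)² = 0.000272
Total = 0.129. Share from b = 0.0623/0.129 = 0.484.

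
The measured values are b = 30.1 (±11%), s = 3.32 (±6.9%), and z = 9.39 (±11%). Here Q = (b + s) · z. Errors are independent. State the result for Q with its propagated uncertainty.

314 ± 46.5

Let u = b + s = 33.4. δu = √(δb² + δs²) = √(11.0 + 0.0525) = 3.32, so δu/u = 0.0993.
Q is then a monomial in u, z:
δQ/Q = √((δu/u)² + (1·δz/z)²) = √(0.00986 + 0.0121) = 0.148
Q = 314, so δQ = 0.148 × 314 = 46.5.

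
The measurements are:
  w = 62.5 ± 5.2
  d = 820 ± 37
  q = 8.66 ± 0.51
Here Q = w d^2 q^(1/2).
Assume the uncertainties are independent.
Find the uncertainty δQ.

1.56e+07

For a monomial Q ∝ w, d^2, q^(1/2), fractional errors add in quadrature:
  (1·δw/w)² = (1×0.0832)² = 0.00692;  (2·δd/d)² = (2×0.0451)² = 0.00814;  (½·δq/q)² = (0.5×0.0589)² = 0.000867
δQ/Q = √(0.0159) = 0.126
Q = 1.24e+08, so δQ = 0.126 × 1.24e+08 = 1.56e+07.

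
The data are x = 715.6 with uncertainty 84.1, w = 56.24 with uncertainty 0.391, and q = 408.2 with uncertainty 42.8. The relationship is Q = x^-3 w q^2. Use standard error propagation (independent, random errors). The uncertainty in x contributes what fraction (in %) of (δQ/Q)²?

(δQ/Q)² = (-3·δx/x)² + (1·δw/w)² + (2·δq/q)²
  x term: (-3×0.118)² = 0.124
  w term: (1×0.00695)² = 4.83e-05
  q term: (2×0.105)² = 0.0440
Total = 0.168. Share from x = 0.124/0.168 = 0.738.

73.8%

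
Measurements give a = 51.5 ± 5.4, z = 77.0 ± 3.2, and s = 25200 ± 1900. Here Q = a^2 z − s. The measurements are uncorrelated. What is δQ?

43700

Let p = a^2·z = 2.04e+05. δp/p = √((2·δa/a)² + (1·δz/z)²) = √(0.0440 + 0.00173) = 0.214, so δp = 43700.
Q = p − s: δQ = √(δp² + δs²) = √(1.91e+09 + 3.61e+06) = 43700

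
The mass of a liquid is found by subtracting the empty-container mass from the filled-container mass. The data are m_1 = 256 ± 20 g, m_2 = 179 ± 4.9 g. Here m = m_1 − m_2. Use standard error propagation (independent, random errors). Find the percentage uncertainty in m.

m is a linear combination, so absolute uncertainties add in quadrature:
  (δm_1)² = 400;  (δm_2)² = 24.0
δm = √(424) = 20.6 g
m = 77.0 g, so δm/m = 20.6/77.0 = 0.267.

26.7%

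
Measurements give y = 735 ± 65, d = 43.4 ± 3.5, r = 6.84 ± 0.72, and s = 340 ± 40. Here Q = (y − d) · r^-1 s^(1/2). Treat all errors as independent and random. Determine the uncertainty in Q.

Let u = y − d = 692. δu = √(δy² + δd²) = √(4220 + 12.2) = 65.1, so δu/u = 0.0941.
Q is then a monomial in u, r, s:
δQ/Q = √((δu/u)² + (-1·δr/r)² + (½·δs/s)²) = √(0.00886 + 0.0111 + 0.00346) = 0.153
Q = 1860, so δQ = 0.153 × 1860 = 285.

285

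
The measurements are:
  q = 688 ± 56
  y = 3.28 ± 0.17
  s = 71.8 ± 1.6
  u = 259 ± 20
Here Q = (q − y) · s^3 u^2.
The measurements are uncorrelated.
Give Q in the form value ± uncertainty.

(1.70 ± 0.318) × 10^13

Let w = q − y = 685. δw = √(δq² + δy²) = √(3140 + 0.0289) = 56.0, so δw/w = 0.0818.
Q is then a monomial in w, s, u:
δQ/Q = √((δw/w)² + (3·δs/s)² + (2·δu/u)²) = √(0.00669 + 0.00447 + 0.0239) = 0.187
Q = 1.7e+13, so δQ = 0.187 × 1.7e+13 = 3.18e+12.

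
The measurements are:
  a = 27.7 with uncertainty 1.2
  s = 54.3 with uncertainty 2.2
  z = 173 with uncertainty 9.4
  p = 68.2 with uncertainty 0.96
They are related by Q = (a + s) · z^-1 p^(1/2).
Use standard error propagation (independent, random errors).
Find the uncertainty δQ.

0.246

Let u = a + s = 82.0. δu = √(δa² + δs²) = √(1.44 + 4.84) = 2.51, so δu/u = 0.0306.
Q is then a monomial in u, z, p:
δQ/Q = √((δu/u)² + (-1·δz/z)² + (½·δp/p)²) = √(0.000934 + 0.00295 + 4.95e-05) = 0.0627
Q = 3.91, so δQ = 0.0627 × 3.91 = 0.246.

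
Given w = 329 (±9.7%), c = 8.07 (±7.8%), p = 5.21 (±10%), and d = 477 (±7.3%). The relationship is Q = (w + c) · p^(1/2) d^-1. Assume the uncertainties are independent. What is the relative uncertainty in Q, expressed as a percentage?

13.0%

Let u = w + c = 337. δu = √(δw² + δc²) = √(1020 + 0.396) = 31.9, so δu/u = 0.0947.
Q is then a monomial in u, p, d:
δQ/Q = √((δu/u)² + (½·δp/p)² + (-1·δd/d)²) = √(0.00897 + 0.00250 + 0.00533) = 0.130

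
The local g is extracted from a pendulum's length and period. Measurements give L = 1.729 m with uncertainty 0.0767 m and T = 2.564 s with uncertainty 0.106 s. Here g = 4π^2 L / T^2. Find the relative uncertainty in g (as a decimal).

0.0938

Products/powers → add relative errors in quadrature, weighted by exponent:
  (1·δL/L)² = (1×0.0444)² = 0.00197;  (-2·δT/T)² = (-2×0.0413)² = 0.00684
δg/g = √(0.00880) = 0.0938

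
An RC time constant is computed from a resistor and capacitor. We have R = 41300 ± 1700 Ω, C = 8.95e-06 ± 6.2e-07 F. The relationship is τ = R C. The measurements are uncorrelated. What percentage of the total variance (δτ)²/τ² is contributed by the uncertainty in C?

(δτ/τ)² = (1·δR/R)² + (1·δC/C)²
  R term: (1×0.0412)² = 0.00169
  C term: (1×0.0693)² = 0.00480
Total = 0.00649. Share from C = 0.00480/0.00649 = 0.739.

73.9%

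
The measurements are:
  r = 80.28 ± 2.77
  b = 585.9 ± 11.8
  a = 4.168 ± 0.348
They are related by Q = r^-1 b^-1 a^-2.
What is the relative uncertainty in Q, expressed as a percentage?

17.2%

Relative error in a monomial: (δQ/Q)² = Σ (nᵢ · δxᵢ/xᵢ)².
  (-1·δr/r)² = (-1×0.0345)² = 0.00119;  (-1·δb/b)² = (-1×0.0201)² = 0.000406;  (-2·δa/a)² = (-2×0.0835)² = 0.0279
δQ/Q = √(0.0295) = 0.172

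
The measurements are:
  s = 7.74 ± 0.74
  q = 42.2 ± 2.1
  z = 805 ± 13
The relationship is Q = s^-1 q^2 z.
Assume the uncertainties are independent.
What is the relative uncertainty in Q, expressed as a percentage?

For a monomial Q ∝ s^-1, q^2, z, fractional errors add in quadrature:
  (-1·δs/s)² = (-1×0.0956)² = 0.00914;  (2·δq/q)² = (2×0.0498)² = 0.00991;  (1·δz/z)² = (1×0.0161)² = 0.000261
δQ/Q = √(0.0193) = 0.139

13.9%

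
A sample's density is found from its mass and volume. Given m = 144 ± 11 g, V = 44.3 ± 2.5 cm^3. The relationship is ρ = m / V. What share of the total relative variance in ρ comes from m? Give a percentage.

(δρ/ρ)² = (1·δm/m)² + (-1·δV/V)²
  m term: (1×0.0764)² = 0.00584
  V term: (-1×0.0564)² = 0.00318
Total = 0.00902. Share from m = 0.00584/0.00902 = 0.647.

64.7%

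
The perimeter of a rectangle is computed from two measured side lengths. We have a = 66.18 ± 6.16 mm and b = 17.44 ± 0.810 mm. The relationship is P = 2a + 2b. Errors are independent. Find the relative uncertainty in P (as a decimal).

0.0743

P is a linear combination, so absolute uncertainties add in quadrature:
  (2·δa)² = 152;  (2·δb)² = 2.62
δP = √(154) = 12.4 mm
P = 167.2 mm, so δP/P = 12.4/167.2 = 0.0743.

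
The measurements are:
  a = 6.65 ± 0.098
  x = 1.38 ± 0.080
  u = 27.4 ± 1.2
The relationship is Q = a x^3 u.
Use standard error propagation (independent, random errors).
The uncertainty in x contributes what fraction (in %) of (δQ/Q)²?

(δQ/Q)² = (1·δa/a)² + (3·δx/x)² + (1·δu/u)²
  a term: (1×0.0147)² = 0.000217
  x term: (3×0.0580)² = 0.0302
  u term: (1×0.0438)² = 0.00192
Total = 0.0324. Share from x = 0.0302/0.0324 = 0.934.

93.4%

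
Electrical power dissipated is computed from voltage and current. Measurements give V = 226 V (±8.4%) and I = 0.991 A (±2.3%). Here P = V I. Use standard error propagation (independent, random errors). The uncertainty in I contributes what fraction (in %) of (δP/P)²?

6.97%

(δP/P)² = (1·δV/V)² + (1·δI/I)²
  V term: (1×0.0840)² = 0.00706
  I term: (1×0.0230)² = 0.000529
Total = 0.00759. Share from I = 0.000529/0.00759 = 0.0697.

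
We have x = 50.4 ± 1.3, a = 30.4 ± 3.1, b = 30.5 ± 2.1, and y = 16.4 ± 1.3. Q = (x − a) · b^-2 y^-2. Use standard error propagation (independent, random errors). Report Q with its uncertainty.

Let u = x − a = 20.0. δu = √(δx² + δa²) = √(1.69 + 9.61) = 3.36, so δu/u = 0.168.
Q is then a monomial in u, b, y:
δQ/Q = √((δu/u)² + (-2·δb/b)² + (-2·δy/y)²) = √(0.0282 + 0.0190 + 0.0251) = 0.269
Q = 7.99e-05, so δQ = 0.269 × 7.99e-05 = 2.15e-05.

(7.99 ± 2.15) × 10^-5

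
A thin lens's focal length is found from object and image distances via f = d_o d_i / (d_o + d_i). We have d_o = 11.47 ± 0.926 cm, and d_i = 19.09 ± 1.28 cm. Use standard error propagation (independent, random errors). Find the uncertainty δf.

0.404 cm

∂f/∂d_o = (d_i/(d_o+d_i))² = 0.390;  ∂f/∂d_i = (d_o/(d_o+d_i))² = 0.141
δf = √((∂f/∂d_o · δd_o)² + (∂f/∂d_i · δd_i)²) = √(0.131 + 0.0325) = 0.404 cm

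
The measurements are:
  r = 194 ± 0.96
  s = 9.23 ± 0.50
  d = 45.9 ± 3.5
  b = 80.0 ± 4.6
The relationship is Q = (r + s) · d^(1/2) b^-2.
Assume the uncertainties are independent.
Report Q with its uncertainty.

0.215 ± 0.0261

Let u = r + s = 203. δu = √(δr² + δs²) = √(0.922 + 0.250) = 1.08, so δu/u = 0.00533.
Q is then a monomial in u, d, b:
δQ/Q = √((δu/u)² + (½·δd/d)² + (-2·δb/b)²) = √(2.84e-05 + 0.00145 + 0.0132) = 0.121
Q = 0.215, so δQ = 0.121 × 0.215 = 0.0261.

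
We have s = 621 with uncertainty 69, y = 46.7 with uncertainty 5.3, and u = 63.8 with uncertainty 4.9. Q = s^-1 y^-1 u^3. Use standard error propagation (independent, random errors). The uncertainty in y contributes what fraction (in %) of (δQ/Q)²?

(δQ/Q)² = (-1·δs/s)² + (-1·δy/y)² + (3·δu/u)²
  s term: (-1×0.111)² = 0.0123
  y term: (-1×0.113)² = 0.0129
  u term: (3×0.0768)² = 0.0531
Total = 0.0783. Share from y = 0.0129/0.0783 = 0.164.

16.4%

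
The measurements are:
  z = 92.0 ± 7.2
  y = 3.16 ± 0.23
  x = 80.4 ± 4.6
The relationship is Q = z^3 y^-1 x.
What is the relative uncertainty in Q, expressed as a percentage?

Q is a product of powers, so relative uncertainties combine in quadrature:
  (3·δz/z)² = (3×0.0783)² = 0.0551;  (-1·δy/y)² = (-1×0.0728)² = 0.00530;  (1·δx/x)² = (1×0.0572)² = 0.00327
δQ/Q = √(0.0637) = 0.252

25.2%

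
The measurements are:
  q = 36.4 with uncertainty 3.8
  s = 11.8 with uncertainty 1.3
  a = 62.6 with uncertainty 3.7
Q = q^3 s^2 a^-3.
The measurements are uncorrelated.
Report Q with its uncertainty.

Since Q is a product/quotient, work with relative uncertainties:
  (3·δq/q)² = (3×0.104)² = 0.0981;  (2·δs/s)² = (2×0.110)² = 0.0485;  (-3·δa/a)² = (-3×0.0591)² = 0.0314
δQ/Q = √(0.178) = 0.422
Q = 27.4, so δQ = 0.422 × 27.4 = 11.6.

27.4 ± 11.6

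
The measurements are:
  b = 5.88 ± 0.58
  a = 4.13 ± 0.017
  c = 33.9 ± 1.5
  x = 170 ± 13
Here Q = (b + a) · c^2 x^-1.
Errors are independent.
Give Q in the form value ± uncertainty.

67.7 ± 8.83

Let u = b + a = 10.0. δu = √(δb² + δa²) = √(0.336 + 0.000289) = 0.580, so δu/u = 0.0580.
Q is then a monomial in u, c, x:
δQ/Q = √((δu/u)² + (2·δc/c)² + (-1·δx/x)²) = √(0.00336 + 0.00783 + 0.00585) = 0.131
Q = 67.7, so δQ = 0.131 × 67.7 = 8.83.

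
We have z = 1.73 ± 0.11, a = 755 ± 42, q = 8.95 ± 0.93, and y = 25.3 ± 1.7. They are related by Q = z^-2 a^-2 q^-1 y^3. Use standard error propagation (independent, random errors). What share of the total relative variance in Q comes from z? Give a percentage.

20.2%

(δQ/Q)² = (-2·δz/z)² + (-2·δa/a)² + (-1·δq/q)² + (3·δy/y)²
  z term: (-2×0.0636)² = 0.0162
  a term: (-2×0.0556)² = 0.0124
  q term: (-1×0.104)² = 0.0108
  y term: (3×0.0672)² = 0.0406
Total = 0.0800. Share from z = 0.0162/0.0800 = 0.202.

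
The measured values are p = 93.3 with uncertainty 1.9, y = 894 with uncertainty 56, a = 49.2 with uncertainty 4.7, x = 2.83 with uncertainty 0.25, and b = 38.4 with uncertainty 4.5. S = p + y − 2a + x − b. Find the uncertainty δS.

Each term contributes (cᵢ δxᵢ)² to (δS)²:
  (δp)² = 3.61;  (δy)² = 3140;  (2·δa)² = 88.4;  (δx)² = 0.0625;  (δb)² = 20.2
δS = √(3250) = 57.0

57.0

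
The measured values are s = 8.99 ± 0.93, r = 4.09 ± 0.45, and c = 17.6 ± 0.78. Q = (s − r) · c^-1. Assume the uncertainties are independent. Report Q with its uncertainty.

Let u = s − r = 4.90. δu = √(δs² + δr²) = √(0.865 + 0.203) = 1.03, so δu/u = 0.211.
Q is then a monomial in u, c:
δQ/Q = √((δu/u)² + (-1·δc/c)²) = √(0.0445 + 0.00196) = 0.215
Q = 0.278, so δQ = 0.215 × 0.278 = 0.0600.

0.278 ± 0.0600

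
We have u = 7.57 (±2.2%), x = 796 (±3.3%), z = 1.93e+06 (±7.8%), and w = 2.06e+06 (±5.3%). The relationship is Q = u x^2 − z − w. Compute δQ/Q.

0.474

Let p = u·x^2 = 4.8e+06. δp/p = √((1·δu/u)² + (2·δx/x)²) = √(0.000484 + 0.00436) = 0.0696, so δp = 3.34e+05.
Q = p − z − w: δQ = √(δp² + δz² + δw²) = √(1.11e+11 + 2.27e+10 + 1.19e+10) = 3.82e+05
Q = 8.06e+05, so δQ/Q = 3.82e+05/8.06e+05 = 0.474.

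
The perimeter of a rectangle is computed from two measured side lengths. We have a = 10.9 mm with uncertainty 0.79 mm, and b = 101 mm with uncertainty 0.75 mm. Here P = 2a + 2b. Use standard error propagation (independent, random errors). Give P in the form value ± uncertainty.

For a sum/difference, combine absolute errors in quadrature:
  (2·δa)² = 2.50;  (2·δb)² = 2.25
δP = √(4.75) = 2.18 mm
P = 224 mm.

224 ± 2.18 mm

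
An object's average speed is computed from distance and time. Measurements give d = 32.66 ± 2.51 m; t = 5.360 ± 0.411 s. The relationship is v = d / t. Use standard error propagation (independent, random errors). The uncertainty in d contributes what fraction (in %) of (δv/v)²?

50.1%

(δv/v)² = (1·δd/d)² + (-1·δt/t)²
  d term: (1×0.0769)² = 0.00591
  t term: (-1×0.0767)² = 0.00588
Total = 0.0118. Share from d = 0.00591/0.0118 = 0.501.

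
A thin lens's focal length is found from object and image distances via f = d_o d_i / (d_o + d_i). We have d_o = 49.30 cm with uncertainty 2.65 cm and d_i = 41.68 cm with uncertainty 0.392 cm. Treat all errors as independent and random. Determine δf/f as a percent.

2.51%

∂f/∂d_o = (d_i/(d_o+d_i))² = 0.210;  ∂f/∂d_i = (d_o/(d_o+d_i))² = 0.294
δf = √((∂f/∂d_o · δd_o)² + (∂f/∂d_i · δd_i)²) = √(0.309 + 0.0132) = 0.568 cm
f = 22.59 cm, so δf/f = 0.568/22.59 = 0.0251.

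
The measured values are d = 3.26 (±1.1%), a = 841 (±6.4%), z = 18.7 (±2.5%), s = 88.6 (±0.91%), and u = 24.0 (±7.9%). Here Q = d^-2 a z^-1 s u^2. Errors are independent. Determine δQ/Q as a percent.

17.4%

Each factor contributes (exponent × relative error)² to (δQ/Q)²:
  (-2·δd/d)² = (-2×0.0110)² = 0.000484;  (1·δa/a)² = (1×0.0640)² = 0.00410;  (-1·δz/z)² = (-1×0.0250)² = 0.000625;  (1·δs/s)² = (1×0.00910)² = 8.28e-05;  (2·δu/u)² = (2×0.0790)² = 0.0250
δQ/Q = √(0.0303) = 0.174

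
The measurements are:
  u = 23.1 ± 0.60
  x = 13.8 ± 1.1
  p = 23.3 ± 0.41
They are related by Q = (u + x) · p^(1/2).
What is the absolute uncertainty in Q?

Let w = u + x = 36.9. δw = √(δu² + δx²) = √(0.360 + 1.21) = 1.25, so δw/w = 0.0340.
Q is then a monomial in w, p:
δQ/Q = √((δw/w)² + (½·δp/p)²) = √(0.00115 + 7.74e-05) = 0.0351
Q = 178, so δQ = 0.0351 × 178 = 6.25.

6.25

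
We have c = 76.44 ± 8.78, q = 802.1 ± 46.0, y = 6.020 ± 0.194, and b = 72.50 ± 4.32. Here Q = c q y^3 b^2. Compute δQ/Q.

0.200

Relative error in a monomial: (δQ/Q)² = Σ (nᵢ · δxᵢ/xᵢ)².
  (1·δc/c)² = (1×0.115)² = 0.0132;  (1·δq/q)² = (1×0.0573)² = 0.00329;  (3·δy/y)² = (3×0.0322)² = 0.00935;  (2·δb/b)² = (2×0.0596)² = 0.0142
δQ/Q = √(0.0400) = 0.200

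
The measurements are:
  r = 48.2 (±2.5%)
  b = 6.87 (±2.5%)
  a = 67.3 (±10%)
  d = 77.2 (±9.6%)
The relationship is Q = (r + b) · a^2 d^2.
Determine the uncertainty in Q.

Let u = r + b = 55.1. δu = √(δr² + δb²) = √(1.45 + 0.0295) = 1.22, so δu/u = 0.0221.
Q is then a monomial in u, a, d:
δQ/Q = √((δu/u)² + (2·δa/a)² + (2·δd/d)²) = √(0.000489 + 0.0400 + 0.0369) = 0.278
Q = 1.49e+09, so δQ = 0.278 × 1.49e+09 = 4.13e+08.

4.13e+08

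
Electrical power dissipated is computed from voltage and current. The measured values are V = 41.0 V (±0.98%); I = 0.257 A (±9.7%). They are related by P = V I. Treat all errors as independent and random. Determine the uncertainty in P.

1.03 W

For a monomial P ∝ V, I, fractional errors add in quadrature:
  (1·δV/V)² = (1×0.00980)² = 9.6e-05;  (1·δI/I)² = (1×0.0970)² = 0.00941
δP/P = √(0.00951) = 0.0975
P = 10.5 W, so δP = 0.0975 × 10.5 = 1.03 W.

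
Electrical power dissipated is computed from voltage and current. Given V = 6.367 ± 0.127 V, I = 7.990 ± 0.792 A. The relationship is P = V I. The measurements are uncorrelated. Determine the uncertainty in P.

Products/powers → add relative errors in quadrature, weighted by exponent:
  (1·δV/V)² = (1×0.0199)² = 0.000398;  (1·δI/I)² = (1×0.0991)² = 0.00983
δP/P = √(0.0102) = 0.101
P = 50.87 W, so δP = 0.101 × 50.87 = 5.14 W.

5.14 W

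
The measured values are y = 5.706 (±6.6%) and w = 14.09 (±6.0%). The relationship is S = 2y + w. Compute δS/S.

Each term contributes (cᵢ δxᵢ)² to (δS)²:
  (2·δy)² = 0.567;  (δw)² = 0.715
δS = √(1.28) = 1.13
S = 25.50, so δS/S = 1.13/25.50 = 0.0444.

0.0444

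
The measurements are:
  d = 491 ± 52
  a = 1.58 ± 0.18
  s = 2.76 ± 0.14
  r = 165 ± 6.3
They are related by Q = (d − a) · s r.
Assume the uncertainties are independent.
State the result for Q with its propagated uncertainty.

(2.23 ± 0.276) × 10^5

Let u = d − a = 489. δu = √(δd² + δa²) = √(2700 + 0.0324) = 52.0, so δu/u = 0.106.
Q is then a monomial in u, s, r:
δQ/Q = √((δu/u)² + (1·δs/s)² + (1·δr/r)²) = √(0.0113 + 0.00257 + 0.00146) = 0.124
Q = 2.23e+05, so δQ = 0.124 × 2.23e+05 = 27600.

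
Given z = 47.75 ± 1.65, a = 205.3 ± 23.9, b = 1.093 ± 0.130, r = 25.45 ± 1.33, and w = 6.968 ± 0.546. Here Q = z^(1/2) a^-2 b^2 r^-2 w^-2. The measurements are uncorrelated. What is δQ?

2.38e-09

Relative error in a monomial: (δQ/Q)² = Σ (nᵢ · δxᵢ/xᵢ)².
  (½·δz/z)² = (0.5×0.0346)² = 0.000299;  (-2·δa/a)² = (-2×0.116)² = 0.0542;  (2·δb/b)² = (2×0.119)² = 0.0566;  (-2·δr/r)² = (-2×0.0523)² = 0.0109;  (-2·δw/w)² = (-2×0.0784)² = 0.0246
δQ/Q = √(0.147) = 0.383
Q = 6.228e-09, so δQ = 0.383 × 6.228e-09 = 2.38e-09.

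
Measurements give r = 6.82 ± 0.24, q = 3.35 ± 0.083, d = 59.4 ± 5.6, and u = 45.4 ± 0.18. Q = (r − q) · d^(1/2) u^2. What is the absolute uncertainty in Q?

4820

Let w = r − q = 3.47. δw = √(δr² + δq²) = √(0.0576 + 0.00689) = 0.254, so δw/w = 0.0732.
Q is then a monomial in w, d, u:
δQ/Q = √((δw/w)² + (½·δd/d)² + (2·δu/u)²) = √(0.00536 + 0.00222 + 6.29e-05) = 0.0874
Q = 55100, so δQ = 0.0874 × 55100 = 4820.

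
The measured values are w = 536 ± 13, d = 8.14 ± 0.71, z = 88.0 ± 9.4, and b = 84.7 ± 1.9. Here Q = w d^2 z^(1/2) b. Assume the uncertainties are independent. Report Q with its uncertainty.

Relative error in a monomial: (δQ/Q)² = Σ (nᵢ · δxᵢ/xᵢ)².
  (1·δw/w)² = (1×0.0243)² = 0.000588;  (2·δd/d)² = (2×0.0872)² = 0.0304;  (½·δz/z)² = (0.5×0.107)² = 0.00285;  (1·δb/b)² = (1×0.0224)² = 0.000503
δQ/Q = √(0.0344) = 0.185
Q = 2.82e+07, so δQ = 0.185 × 2.82e+07 = 5.23e+06.

(2.82 ± 0.523) × 10^7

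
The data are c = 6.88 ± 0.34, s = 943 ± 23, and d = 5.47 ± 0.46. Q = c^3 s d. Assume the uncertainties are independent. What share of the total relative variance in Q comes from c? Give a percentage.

74.1%

(δQ/Q)² = (3·δc/c)² + (1·δs/s)² + (1·δd/d)²
  c term: (3×0.0494)² = 0.0220
  s term: (1×0.0244)² = 0.000595
  d term: (1×0.0841)² = 0.00707
Total = 0.0296. Share from c = 0.0220/0.0296 = 0.741.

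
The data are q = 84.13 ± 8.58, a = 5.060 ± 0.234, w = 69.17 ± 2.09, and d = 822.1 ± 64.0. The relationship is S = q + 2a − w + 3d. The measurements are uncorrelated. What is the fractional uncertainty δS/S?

Each term contributes (cᵢ δxᵢ)² to (δS)²:
  (δq)² = 73.6;  (2·δa)² = 0.219;  (δw)² = 4.37;  (3·δd)² = 36900
δS = √(36900) = 192
S = 2491, so δS/S = 192/2491 = 0.0771.

0.0771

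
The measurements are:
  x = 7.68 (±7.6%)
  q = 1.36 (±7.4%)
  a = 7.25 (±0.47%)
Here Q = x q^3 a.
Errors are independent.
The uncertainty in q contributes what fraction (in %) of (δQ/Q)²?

(δQ/Q)² = (1·δx/x)² + (3·δq/q)² + (1·δa/a)²
  x term: (1×0.0760)² = 0.00578
  q term: (3×0.0740)² = 0.0493
  a term: (1×0.00470)² = 2.21e-05
Total = 0.0551. Share from q = 0.0493/0.0551 = 0.895.

89.5%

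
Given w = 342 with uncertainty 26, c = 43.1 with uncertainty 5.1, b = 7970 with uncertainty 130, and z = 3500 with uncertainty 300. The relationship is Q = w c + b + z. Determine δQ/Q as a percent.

Let p = w·c = 14700. δp/p = √((1·δw/w)² + (1·δc/c)²) = √(0.00578 + 0.0140) = 0.141, so δp = 2070.
Q = p + b + z: δQ = √(δp² + δb² + δz²) = √(4.3e+06 + 16900 + 90000) = 2100
Q = 26200, so δQ/Q = 2100/26200 = 0.0801.

8.01%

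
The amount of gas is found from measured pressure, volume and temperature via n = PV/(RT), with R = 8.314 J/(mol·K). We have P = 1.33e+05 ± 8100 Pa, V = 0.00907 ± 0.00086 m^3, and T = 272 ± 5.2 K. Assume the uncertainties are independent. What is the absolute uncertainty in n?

n is a product of powers, so relative uncertainties combine in quadrature:
  (1·δP/P)² = (1×0.0609)² = 0.00371;  (1·δV/V)² = (1×0.0948)² = 0.00899;  (-1·δT/T)² = (-1×0.0191)² = 0.000365
δn/n = √(0.0131) = 0.114
n = 0.533 mol, so δn = 0.114 × 0.533 = 0.0610 mol.

0.0610 mol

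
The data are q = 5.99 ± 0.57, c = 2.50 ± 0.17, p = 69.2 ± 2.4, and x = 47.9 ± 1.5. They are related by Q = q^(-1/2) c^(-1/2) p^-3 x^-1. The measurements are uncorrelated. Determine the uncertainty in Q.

2.01e-09

Products/powers → add relative errors in quadrature, weighted by exponent:
  (−½·δq/q)² = (-0.5×0.0952)² = 0.00226;  (−½·δc/c)² = (-0.5×0.0680)² = 0.00116;  (-3·δp/p)² = (-3×0.0347)² = 0.0108;  (-1·δx/x)² = (-1×0.0313)² = 0.000981
δQ/Q = √(0.0152) = 0.123
Q = 1.63e-08, so δQ = 0.123 × 1.63e-08 = 2.01e-09.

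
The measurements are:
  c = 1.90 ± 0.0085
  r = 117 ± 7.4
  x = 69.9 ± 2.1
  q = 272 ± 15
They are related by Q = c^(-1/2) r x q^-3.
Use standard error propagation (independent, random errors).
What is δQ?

Products/powers → add relative errors in quadrature, weighted by exponent:
  (−½·δc/c)² = (-0.5×0.00447)² = 5e-06;  (1·δr/r)² = (1×0.0632)² = 0.00400;  (1·δx/x)² = (1×0.0300)² = 0.000903;  (-3·δq/q)² = (-3×0.0551)² = 0.0274
δQ/Q = √(0.0323) = 0.180
Q = 0.000295, so δQ = 0.180 × 0.000295 = 5.3e-05.

5.3e-05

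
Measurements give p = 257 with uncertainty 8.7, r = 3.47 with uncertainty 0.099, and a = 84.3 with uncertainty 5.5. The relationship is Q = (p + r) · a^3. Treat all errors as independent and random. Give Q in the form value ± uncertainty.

(1.56 ± 0.310) × 10^8

Let u = p + r = 260. δu = √(δp² + δr²) = √(75.7 + 0.00980) = 8.70, so δu/u = 0.0334.
Q is then a monomial in u, a:
δQ/Q = √((δu/u)² + (3·δa/a)²) = √(0.00112 + 0.0383) = 0.199
Q = 1.56e+08, so δQ = 0.199 × 1.56e+08 = 3.1e+07.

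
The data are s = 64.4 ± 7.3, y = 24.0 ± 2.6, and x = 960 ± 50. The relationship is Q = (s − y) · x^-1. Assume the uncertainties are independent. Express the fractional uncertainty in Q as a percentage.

19.9%

Let u = s − y = 40.4. δu = √(δs² + δy²) = √(53.3 + 6.76) = 7.75, so δu/u = 0.192.
Q is then a monomial in u, x:
δQ/Q = √((δu/u)² + (-1·δx/x)²) = √(0.0368 + 0.00271) = 0.199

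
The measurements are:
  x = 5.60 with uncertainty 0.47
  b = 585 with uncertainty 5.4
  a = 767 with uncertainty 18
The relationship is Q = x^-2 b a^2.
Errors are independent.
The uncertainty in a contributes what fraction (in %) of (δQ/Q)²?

7.23%

(δQ/Q)² = (-2·δx/x)² + (1·δb/b)² + (2·δa/a)²
  x term: (-2×0.0839)² = 0.0282
  b term: (1×0.00923)² = 8.52e-05
  a term: (2×0.0235)² = 0.00220
Total = 0.0305. Share from a = 0.00220/0.0305 = 0.0723.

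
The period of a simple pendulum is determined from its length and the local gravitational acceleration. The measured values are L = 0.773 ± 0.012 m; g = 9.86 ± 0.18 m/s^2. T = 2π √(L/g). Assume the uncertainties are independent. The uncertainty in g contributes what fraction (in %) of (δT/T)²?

(δT/T)² = (½·δL/L)² + (−½·δg/g)²
  L term: (0.5×0.0155)² = 6.02e-05
  g term: (-0.5×0.0183)² = 8.33e-05
Total = 0.000144. Share from g = 8.33e-05/0.000144 = 0.580.

58.0%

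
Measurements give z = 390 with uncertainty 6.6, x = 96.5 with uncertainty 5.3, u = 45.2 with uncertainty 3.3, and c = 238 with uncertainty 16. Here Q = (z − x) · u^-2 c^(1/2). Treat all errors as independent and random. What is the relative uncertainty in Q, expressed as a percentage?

Let w = z − x = 294. δw = √(δz² + δx²) = √(43.6 + 28.1) = 8.46, so δw/w = 0.0288.
Q is then a monomial in w, u, c:
δQ/Q = √((δw/w)² + (-2·δu/u)² + (½·δc/c)²) = √(0.000832 + 0.0213 + 0.00113) = 0.153

15.3%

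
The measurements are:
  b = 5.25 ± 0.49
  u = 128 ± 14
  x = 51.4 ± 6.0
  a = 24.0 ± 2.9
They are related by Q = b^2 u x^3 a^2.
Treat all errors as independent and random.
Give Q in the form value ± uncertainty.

Q is a product of powers, so relative uncertainties combine in quadrature:
  (2·δb/b)² = (2×0.0933)² = 0.0348;  (1·δu/u)² = (1×0.109)² = 0.0120;  (3·δx/x)² = (3×0.117)² = 0.123;  (2·δa/a)² = (2×0.121)² = 0.0584
δQ/Q = √(0.228) = 0.477
Q = 2.76e+11, so δQ = 0.477 × 2.76e+11 = 1.32e+11.

(2.76 ± 1.32) × 10^11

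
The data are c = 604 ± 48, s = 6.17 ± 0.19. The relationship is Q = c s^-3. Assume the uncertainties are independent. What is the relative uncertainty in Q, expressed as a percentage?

12.2%

Each factor contributes (exponent × relative error)² to (δQ/Q)²:
  (1·δc/c)² = (1×0.0795)² = 0.00632;  (-3·δs/s)² = (-3×0.0308)² = 0.00853
δQ/Q = √(0.0149) = 0.122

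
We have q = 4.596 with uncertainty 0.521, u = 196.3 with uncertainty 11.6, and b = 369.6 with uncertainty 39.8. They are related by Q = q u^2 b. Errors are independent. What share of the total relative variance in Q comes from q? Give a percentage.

33.5%

(δQ/Q)² = (1·δq/q)² + (2·δu/u)² + (1·δb/b)²
  q term: (1×0.113)² = 0.0129
  u term: (2×0.0591)² = 0.0140
  b term: (1×0.108)² = 0.0116
Total = 0.0384. Share from q = 0.0129/0.0384 = 0.335.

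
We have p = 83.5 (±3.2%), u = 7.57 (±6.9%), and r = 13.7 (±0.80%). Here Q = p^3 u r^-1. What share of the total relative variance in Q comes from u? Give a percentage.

33.9%

(δQ/Q)² = (3·δp/p)² + (1·δu/u)² + (-1·δr/r)²
  p term: (3×0.0320)² = 0.00922
  u term: (1×0.0690)² = 0.00476
  r term: (-1×0.00800)² = 6.4e-05
Total = 0.0140. Share from u = 0.00476/0.0140 = 0.339.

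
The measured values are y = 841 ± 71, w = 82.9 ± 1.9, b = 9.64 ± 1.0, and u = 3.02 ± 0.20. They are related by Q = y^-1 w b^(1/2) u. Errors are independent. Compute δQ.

0.112

Since Q is a product/quotient, work with relative uncertainties:
  (-1·δy/y)² = (-1×0.0844)² = 0.00713;  (1·δw/w)² = (1×0.0229)² = 0.000525;  (½·δb/b)² = (0.5×0.104)² = 0.00269;  (1·δu/u)² = (1×0.0662)² = 0.00439
δQ/Q = √(0.0147) = 0.121
Q = 0.924, so δQ = 0.121 × 0.924 = 0.112.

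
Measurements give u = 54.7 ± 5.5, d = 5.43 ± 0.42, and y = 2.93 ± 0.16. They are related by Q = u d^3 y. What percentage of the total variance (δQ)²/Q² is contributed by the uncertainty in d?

(δQ/Q)² = (1·δu/u)² + (3·δd/d)² + (1·δy/y)²
  u term: (1×0.101)² = 0.0101
  d term: (3×0.0773)² = 0.0538
  y term: (1×0.0546)² = 0.00298
Total = 0.0669. Share from d = 0.0538/0.0669 = 0.804.

80.4%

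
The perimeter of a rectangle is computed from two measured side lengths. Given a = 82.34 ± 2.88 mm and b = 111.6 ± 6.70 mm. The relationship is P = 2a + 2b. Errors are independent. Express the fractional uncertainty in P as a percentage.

3.76%

P is a linear combination, so absolute uncertainties add in quadrature:
  (2·δa)² = 33.2;  (2·δb)² = 180
δP = √(213) = 14.6 mm
P = 387.9 mm, so δP/P = 14.6/387.9 = 0.0376.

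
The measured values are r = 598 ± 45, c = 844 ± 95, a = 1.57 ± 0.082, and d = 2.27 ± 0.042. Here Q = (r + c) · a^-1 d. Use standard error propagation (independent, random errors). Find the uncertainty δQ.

191

Let u = r + c = 1440. δu = √(δr² + δc²) = √(2020 + 9020) = 105, so δu/u = 0.0729.
Q is then a monomial in u, a, d:
δQ/Q = √((δu/u)² + (-1·δa/a)² + (1·δd/d)²) = √(0.00531 + 0.00273 + 0.000342) = 0.0916
Q = 2080, so δQ = 0.0916 × 2080 = 191.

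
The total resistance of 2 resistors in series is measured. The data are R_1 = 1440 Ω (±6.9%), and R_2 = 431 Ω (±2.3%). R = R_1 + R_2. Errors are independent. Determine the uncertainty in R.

99.9 Ω

For a sum/difference, combine absolute errors in quadrature:
  (δR_1)² = 9870;  (δR_2)² = 98.3
δR = √(9970) = 99.9 Ω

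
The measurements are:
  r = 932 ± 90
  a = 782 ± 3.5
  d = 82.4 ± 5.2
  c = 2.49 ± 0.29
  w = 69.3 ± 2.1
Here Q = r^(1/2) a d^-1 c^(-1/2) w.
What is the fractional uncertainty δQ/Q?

Since Q is a product/quotient, work with relative uncertainties:
  (½·δr/r)² = (0.5×0.0966)² = 0.00233;  (1·δa/a)² = (1×0.00448)² = 2e-05;  (-1·δd/d)² = (-1×0.0631)² = 0.00398;  (−½·δc/c)² = (-0.5×0.116)² = 0.00339;  (1·δw/w)² = (1×0.0303)² = 0.000918
δQ/Q = √(0.0106) = 0.103

0.103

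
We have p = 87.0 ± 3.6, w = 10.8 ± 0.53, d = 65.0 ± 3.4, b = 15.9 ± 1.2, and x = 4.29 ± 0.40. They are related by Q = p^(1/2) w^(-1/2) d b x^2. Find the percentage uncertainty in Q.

Each factor contributes (exponent × relative error)² to (δQ/Q)²:
  (½·δp/p)² = (0.5×0.0414)² = 0.000428;  (−½·δw/w)² = (-0.5×0.0491)² = 0.000602;  (1·δd/d)² = (1×0.0523)² = 0.00274;  (1·δb/b)² = (1×0.0755)² = 0.00570;  (2·δx/x)² = (2×0.0932)² = 0.0348
δQ/Q = √(0.0442) = 0.210

21.0%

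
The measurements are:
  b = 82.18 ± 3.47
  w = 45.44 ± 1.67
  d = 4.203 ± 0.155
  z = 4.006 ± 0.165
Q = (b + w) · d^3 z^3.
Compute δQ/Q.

0.169

Let u = b + w = 127.6. δu = √(δb² + δw²) = √(12.0 + 2.79) = 3.85, so δu/u = 0.0302.
Q is then a monomial in u, d, z:
δQ/Q = √((δu/u)² + (3·δd/d)² + (3·δz/z)²) = √(0.000911 + 0.0122 + 0.0153) = 0.169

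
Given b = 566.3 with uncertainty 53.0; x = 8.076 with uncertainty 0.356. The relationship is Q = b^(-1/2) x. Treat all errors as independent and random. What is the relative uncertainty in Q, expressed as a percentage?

Products/powers → add relative errors in quadrature, weighted by exponent:
  (−½·δb/b)² = (-0.5×0.0936)² = 0.00219;  (1·δx/x)² = (1×0.0441)² = 0.00194
δQ/Q = √(0.00413) = 0.0643

6.43%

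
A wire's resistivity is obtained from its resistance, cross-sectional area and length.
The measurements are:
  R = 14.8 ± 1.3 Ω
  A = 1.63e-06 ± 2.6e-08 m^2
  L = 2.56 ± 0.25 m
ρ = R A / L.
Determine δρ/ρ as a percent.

13.2%

Each factor contributes (exponent × relative error)² to (δρ/ρ)²:
  (1·δR/R)² = (1×0.0878)² = 0.00772;  (1·δA/A)² = (1×0.0160)² = 0.000254;  (-1·δL/L)² = (-1×0.0977)² = 0.00954
δρ/ρ = √(0.0175) = 0.132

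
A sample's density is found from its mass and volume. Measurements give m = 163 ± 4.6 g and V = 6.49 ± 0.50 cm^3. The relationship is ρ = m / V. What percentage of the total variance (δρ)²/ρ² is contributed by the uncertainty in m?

(δρ/ρ)² = (1·δm/m)² + (-1·δV/V)²
  m term: (1×0.0282)² = 0.000796
  V term: (-1×0.0770)² = 0.00594
Total = 0.00673. Share from m = 0.000796/0.00673 = 0.118.

11.8%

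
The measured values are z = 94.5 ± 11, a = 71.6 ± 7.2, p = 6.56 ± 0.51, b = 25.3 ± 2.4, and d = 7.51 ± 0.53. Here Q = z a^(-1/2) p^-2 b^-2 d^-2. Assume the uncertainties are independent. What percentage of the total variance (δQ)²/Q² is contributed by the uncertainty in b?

(δQ/Q)² = (1·δz/z)² + (−½·δa/a)² + (-2·δp/p)² + (-2·δb/b)² + (-2·δd/d)²
  z term: (1×0.116)² = 0.0135
  a term: (-0.5×0.101)² = 0.00253
  p term: (-2×0.0777)² = 0.0242
  b term: (-2×0.0949)² = 0.0360
  d term: (-2×0.0706)² = 0.0199
Total = 0.0962. Share from b = 0.0360/0.0962 = 0.374.

37.4%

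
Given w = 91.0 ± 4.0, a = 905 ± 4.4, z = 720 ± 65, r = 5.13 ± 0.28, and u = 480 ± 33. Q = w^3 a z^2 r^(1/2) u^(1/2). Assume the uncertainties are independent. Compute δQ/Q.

0.228

Q is a product of powers, so relative uncertainties combine in quadrature:
  (3·δw/w)² = (3×0.0440)² = 0.0174;  (1·δa/a)² = (1×0.00486)² = 2.36e-05;  (2·δz/z)² = (2×0.0903)² = 0.0326;  (½·δr/r)² = (0.5×0.0546)² = 0.000745;  (½·δu/u)² = (0.5×0.0688)² = 0.00118
δQ/Q = √(0.0519) = 0.228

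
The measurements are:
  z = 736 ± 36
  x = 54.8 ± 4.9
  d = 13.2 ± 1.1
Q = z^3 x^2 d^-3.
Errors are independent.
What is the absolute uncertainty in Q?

Products/powers → add relative errors in quadrature, weighted by exponent:
  (3·δz/z)² = (3×0.0489)² = 0.0215;  (2·δx/x)² = (2×0.0894)² = 0.0320;  (-3·δd/d)² = (-3×0.0833)² = 0.0625
δQ/Q = √(0.116) = 0.341
Q = 5.21e+08, so δQ = 0.341 × 5.21e+08 = 1.77e+08.

1.77e+08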